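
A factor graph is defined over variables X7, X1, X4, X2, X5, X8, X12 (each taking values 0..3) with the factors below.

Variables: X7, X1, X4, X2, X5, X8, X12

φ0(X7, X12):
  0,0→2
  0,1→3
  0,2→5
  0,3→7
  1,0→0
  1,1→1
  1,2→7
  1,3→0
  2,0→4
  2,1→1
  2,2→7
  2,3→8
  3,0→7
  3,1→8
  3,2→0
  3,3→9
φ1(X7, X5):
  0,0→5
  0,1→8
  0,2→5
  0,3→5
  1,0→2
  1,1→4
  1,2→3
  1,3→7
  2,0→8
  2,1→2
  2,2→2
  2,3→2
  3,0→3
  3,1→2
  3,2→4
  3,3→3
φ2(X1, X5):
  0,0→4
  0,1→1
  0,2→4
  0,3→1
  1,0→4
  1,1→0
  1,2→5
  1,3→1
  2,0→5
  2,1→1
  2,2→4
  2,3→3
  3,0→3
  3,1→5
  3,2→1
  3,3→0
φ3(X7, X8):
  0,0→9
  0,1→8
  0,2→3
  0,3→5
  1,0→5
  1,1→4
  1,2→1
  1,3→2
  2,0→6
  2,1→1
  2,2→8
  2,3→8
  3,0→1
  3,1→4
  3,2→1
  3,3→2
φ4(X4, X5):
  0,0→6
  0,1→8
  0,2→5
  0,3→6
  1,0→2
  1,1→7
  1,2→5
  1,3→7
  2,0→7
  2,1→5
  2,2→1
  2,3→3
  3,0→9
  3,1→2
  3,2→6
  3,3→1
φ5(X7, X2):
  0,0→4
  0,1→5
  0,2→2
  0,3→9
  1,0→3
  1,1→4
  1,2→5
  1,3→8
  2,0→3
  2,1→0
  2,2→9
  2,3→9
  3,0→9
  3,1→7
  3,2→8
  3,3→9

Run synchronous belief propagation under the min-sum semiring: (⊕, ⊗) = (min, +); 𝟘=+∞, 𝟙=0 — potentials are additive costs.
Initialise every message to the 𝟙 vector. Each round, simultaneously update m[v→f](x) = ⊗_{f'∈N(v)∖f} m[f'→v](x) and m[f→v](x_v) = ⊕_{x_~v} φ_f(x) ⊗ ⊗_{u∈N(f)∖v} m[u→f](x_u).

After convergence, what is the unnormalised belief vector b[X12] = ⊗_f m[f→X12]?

b[X12] = [8, 5, 11, 9]

init: all messages = 𝟙 over 4 values
r1 m[φ0→X7] = [2, 0, 1, 0]
r1 m[φ0→X12] = [0, 1, 0, 0]
r1 m[φ1→X7] = [5, 2, 2, 2]
r1 m[φ1→X5] = [2, 2, 2, 2]
r1 m[φ2→X1] = [1, 0, 1, 0]
r1 m[φ2→X5] = [3, 0, 1, 0]
r1 m[φ3→X7] = [3, 1, 1, 1]
r1 m[φ3→X8] = [1, 1, 1, 2]
r1 m[φ4→X4] = [5, 2, 1, 1]
r1 m[φ4→X5] = [2, 2, 1, 1]
r1 m[φ5→X7] = [2, 3, 0, 7]
r1 m[φ5→X2] = [3, 0, 2, 8]
r1 m[X7→φ0] = [0, 0, 0, 0]
r1 m[X7→φ1] = [0, 0, 0, 0]
r1 m[X7→φ3] = [0, 0, 0, 0]
r1 m[X7→φ5] = [0, 0, 0, 0]
r1 m[X1→φ2] = [0, 0, 0, 0]
r1 m[X4→φ4] = [0, 0, 0, 0]
r1 m[X2→φ5] = [0, 0, 0, 0]
r1 m[X5→φ1] = [0, 0, 0, 0]
r1 m[X5→φ2] = [0, 0, 0, 0]
r1 m[X5→φ4] = [0, 0, 0, 0]
r1 m[X8→φ3] = [0, 0, 0, 0]
r1 m[X12→φ0] = [0, 0, 0, 0]
r2 m[φ0→X7] = [2, 0, 1, 0]
r2 m[φ0→X12] = [0, 1, 0, 0]
r2 m[φ1→X7] = [5, 2, 2, 2]
r2 m[φ1→X5] = [2, 2, 2, 2]
r2 m[φ2→X1] = [1, 0, 1, 0]
r2 m[φ2→X5] = [3, 0, 1, 0]
r2 m[φ3→X7] = [3, 1, 1, 1]
r2 m[φ3→X8] = [1, 1, 1, 2]
r2 m[φ4→X4] = [5, 2, 1, 1]
r2 m[φ4→X5] = [2, 2, 1, 1]
r2 m[φ5→X7] = [2, 3, 0, 7]
r2 m[φ5→X2] = [3, 0, 2, 8]
r2 m[X7→φ0] = [10, 6, 3, 10]
r2 m[X7→φ1] = [7, 4, 2, 8]
r2 m[X7→φ3] = [9, 5, 3, 9]
r2 m[X7→φ5] = [10, 3, 4, 3]
r2 m[X1→φ2] = [0, 0, 0, 0]
r2 m[X4→φ4] = [0, 0, 0, 0]
r2 m[X2→φ5] = [0, 0, 0, 0]
r2 m[X5→φ1] = [5, 2, 2, 1]
r2 m[X5→φ2] = [4, 4, 3, 3]
r2 m[X5→φ4] = [5, 2, 3, 2]
r2 m[X8→φ3] = [0, 0, 0, 0]
r2 m[X12→φ0] = [0, 0, 0, 0]
r3 m[φ0→X7] = [2, 0, 1, 0]
r3 m[φ0→X12] = [6, 4, 10, 6]
r3 m[φ1→X7] = [6, 5, 3, 4]
r3 m[φ1→X5] = [6, 4, 4, 4]
r3 m[φ2→X1] = [4, 4, 5, 3]
r3 m[φ2→X5] = [3, 0, 1, 0]
r3 m[φ3→X7] = [3, 1, 1, 1]
r3 m[φ3→X8] = [9, 4, 6, 7]
r3 m[φ4→X4] = [8, 7, 4, 3]
r3 m[φ4→X5] = [2, 2, 1, 1]
r3 m[φ5→X7] = [2, 3, 0, 7]
r3 m[φ5→X2] = [6, 4, 8, 11]
r3 m[X7→φ0] = [10, 6, 3, 10]
r3 m[X7→φ1] = [7, 4, 2, 8]
r3 m[X7→φ3] = [9, 5, 3, 9]
r3 m[X7→φ5] = [10, 3, 4, 3]
r3 m[X1→φ2] = [0, 0, 0, 0]
r3 m[X4→φ4] = [0, 0, 0, 0]
r3 m[X2→φ5] = [0, 0, 0, 0]
r3 m[X5→φ1] = [5, 2, 2, 1]
r3 m[X5→φ2] = [4, 4, 3, 3]
r3 m[X5→φ4] = [5, 2, 3, 2]
r3 m[X8→φ3] = [0, 0, 0, 0]
r3 m[X12→φ0] = [0, 0, 0, 0]
r4 m[φ0→X7] = [2, 0, 1, 0]
r4 m[φ0→X12] = [6, 4, 10, 6]
r4 m[φ1→X7] = [6, 5, 3, 4]
r4 m[φ1→X5] = [6, 4, 4, 4]
r4 m[φ2→X1] = [4, 4, 5, 3]
r4 m[φ2→X5] = [3, 0, 1, 0]
r4 m[φ3→X7] = [3, 1, 1, 1]
r4 m[φ3→X8] = [9, 4, 6, 7]
r4 m[φ4→X4] = [8, 7, 4, 3]
r4 m[φ4→X5] = [2, 2, 1, 1]
r4 m[φ5→X7] = [2, 3, 0, 7]
r4 m[φ5→X2] = [6, 4, 8, 11]
r4 m[X7→φ0] = [11, 9, 4, 12]
r4 m[X7→φ1] = [7, 4, 2, 8]
r4 m[X7→φ3] = [10, 8, 4, 11]
r4 m[X7→φ5] = [11, 6, 5, 5]
r4 m[X1→φ2] = [0, 0, 0, 0]
r4 m[X4→φ4] = [0, 0, 0, 0]
r4 m[X2→φ5] = [0, 0, 0, 0]
r4 m[X5→φ1] = [5, 2, 2, 1]
r4 m[X5→φ2] = [8, 6, 5, 5]
r4 m[X5→φ4] = [9, 4, 5, 4]
r4 m[X8→φ3] = [0, 0, 0, 0]
r4 m[X12→φ0] = [0, 0, 0, 0]
r5 m[φ0→X7] = [2, 0, 1, 0]
r5 m[φ0→X12] = [8, 5, 11, 9]
r5 m[φ1→X7] = [6, 5, 3, 4]
r5 m[φ1→X5] = [6, 4, 4, 4]
r5 m[φ2→X1] = [6, 6, 7, 5]
r5 m[φ2→X5] = [3, 0, 1, 0]
r5 m[φ3→X7] = [3, 1, 1, 1]
r5 m[φ3→X8] = [10, 5, 9, 10]
r5 m[φ4→X4] = [10, 10, 6, 5]
r5 m[φ4→X5] = [2, 2, 1, 1]
r5 m[φ5→X7] = [2, 3, 0, 7]
r5 m[φ5→X2] = [8, 5, 11, 14]
r5 m[X7→φ0] = [11, 9, 4, 12]
r5 m[X7→φ1] = [7, 4, 2, 8]
r5 m[X7→φ3] = [10, 8, 4, 11]
r5 m[X7→φ5] = [11, 6, 5, 5]
r5 m[X1→φ2] = [0, 0, 0, 0]
r5 m[X4→φ4] = [0, 0, 0, 0]
r5 m[X2→φ5] = [0, 0, 0, 0]
r5 m[X5→φ1] = [5, 2, 2, 1]
r5 m[X5→φ2] = [8, 6, 5, 5]
r5 m[X5→φ4] = [9, 4, 5, 4]
r5 m[X8→φ3] = [0, 0, 0, 0]
r5 m[X12→φ0] = [0, 0, 0, 0]
r6 m[φ0→X7] = [2, 0, 1, 0]
r6 m[φ0→X12] = [8, 5, 11, 9]
r6 m[φ1→X7] = [6, 5, 3, 4]
r6 m[φ1→X5] = [6, 4, 4, 4]
r6 m[φ2→X1] = [6, 6, 7, 5]
r6 m[φ2→X5] = [3, 0, 1, 0]
r6 m[φ3→X7] = [3, 1, 1, 1]
r6 m[φ3→X8] = [10, 5, 9, 10]
r6 m[φ4→X4] = [10, 10, 6, 5]
r6 m[φ4→X5] = [2, 2, 1, 1]
r6 m[φ5→X7] = [2, 3, 0, 7]
r6 m[φ5→X2] = [8, 5, 11, 14]
r6 m[X7→φ0] = [11, 9, 4, 12]
r6 m[X7→φ1] = [7, 4, 2, 8]
r6 m[X7→φ3] = [10, 8, 4, 11]
r6 m[X7→φ5] = [11, 6, 5, 5]
r6 m[X1→φ2] = [0, 0, 0, 0]
r6 m[X4→φ4] = [0, 0, 0, 0]
r6 m[X2→φ5] = [0, 0, 0, 0]
r6 m[X5→φ1] = [5, 2, 2, 1]
r6 m[X5→φ2] = [8, 6, 5, 5]
r6 m[X5→φ4] = [9, 4, 5, 4]
r6 m[X8→φ3] = [0, 0, 0, 0]
r6 m[X12→φ0] = [0, 0, 0, 0]
fixed point reached at round 6
b[X12] = ⊗ incoming = [8, 5, 11, 9]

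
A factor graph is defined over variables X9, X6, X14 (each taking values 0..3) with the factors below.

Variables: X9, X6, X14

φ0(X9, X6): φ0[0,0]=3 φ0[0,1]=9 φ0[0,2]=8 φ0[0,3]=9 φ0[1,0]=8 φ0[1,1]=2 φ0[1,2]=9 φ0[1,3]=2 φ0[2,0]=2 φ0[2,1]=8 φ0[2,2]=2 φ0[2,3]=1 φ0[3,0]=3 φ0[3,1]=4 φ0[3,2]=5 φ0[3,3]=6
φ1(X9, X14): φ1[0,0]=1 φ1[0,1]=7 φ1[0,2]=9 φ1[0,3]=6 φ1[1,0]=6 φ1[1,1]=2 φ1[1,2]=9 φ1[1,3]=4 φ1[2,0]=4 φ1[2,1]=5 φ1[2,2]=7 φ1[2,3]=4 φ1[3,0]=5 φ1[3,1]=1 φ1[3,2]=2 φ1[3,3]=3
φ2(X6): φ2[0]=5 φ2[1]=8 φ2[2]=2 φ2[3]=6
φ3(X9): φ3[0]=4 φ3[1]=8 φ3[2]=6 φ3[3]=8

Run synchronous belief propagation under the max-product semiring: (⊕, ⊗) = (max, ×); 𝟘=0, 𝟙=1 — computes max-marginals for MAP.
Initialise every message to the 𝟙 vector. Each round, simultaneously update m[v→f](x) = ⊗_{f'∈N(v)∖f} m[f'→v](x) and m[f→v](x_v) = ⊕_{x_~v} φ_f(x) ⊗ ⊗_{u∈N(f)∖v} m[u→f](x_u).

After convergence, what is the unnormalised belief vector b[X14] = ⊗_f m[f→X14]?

b[X14] = [1920, 2016, 2880, 1728]

init: all messages = 𝟙 over 4 values
r1 m[φ0→X9] = [9, 9, 8, 6]
r1 m[φ0→X6] = [8, 9, 9, 9]
r1 m[φ1→X9] = [9, 9, 7, 5]
r1 m[φ1→X14] = [6, 7, 9, 6]
r1 m[φ2→X6] = [5, 8, 2, 6]
r1 m[φ3→X9] = [4, 8, 6, 8]
r1 m[X9→φ0] = [1, 1, 1, 1]
r1 m[X9→φ1] = [1, 1, 1, 1]
r1 m[X9→φ3] = [1, 1, 1, 1]
r1 m[X6→φ0] = [1, 1, 1, 1]
r1 m[X6→φ2] = [1, 1, 1, 1]
r1 m[X14→φ1] = [1, 1, 1, 1]
r2 m[φ0→X9] = [9, 9, 8, 6]
r2 m[φ0→X6] = [8, 9, 9, 9]
r2 m[φ1→X9] = [9, 9, 7, 5]
r2 m[φ1→X14] = [6, 7, 9, 6]
r2 m[φ2→X6] = [5, 8, 2, 6]
r2 m[φ3→X9] = [4, 8, 6, 8]
r2 m[X9→φ0] = [36, 72, 42, 40]
r2 m[X9→φ1] = [36, 72, 48, 48]
r2 m[X9→φ3] = [81, 81, 56, 30]
r2 m[X6→φ0] = [5, 8, 2, 6]
r2 m[X6→φ2] = [8, 9, 9, 9]
r2 m[X14→φ1] = [1, 1, 1, 1]
r3 m[φ0→X9] = [72, 40, 64, 36]
r3 m[φ0→X6] = [576, 336, 648, 324]
r3 m[φ1→X9] = [9, 9, 7, 5]
r3 m[φ1→X14] = [432, 252, 648, 288]
r3 m[φ2→X6] = [5, 8, 2, 6]
r3 m[φ3→X9] = [4, 8, 6, 8]
r3 m[X9→φ0] = [36, 72, 42, 40]
r3 m[X9→φ1] = [36, 72, 48, 48]
r3 m[X9→φ3] = [81, 81, 56, 30]
r3 m[X6→φ0] = [5, 8, 2, 6]
r3 m[X6→φ2] = [8, 9, 9, 9]
r3 m[X14→φ1] = [1, 1, 1, 1]
r4 m[φ0→X9] = [72, 40, 64, 36]
r4 m[φ0→X6] = [576, 336, 648, 324]
r4 m[φ1→X9] = [9, 9, 7, 5]
r4 m[φ1→X14] = [432, 252, 648, 288]
r4 m[φ2→X6] = [5, 8, 2, 6]
r4 m[φ3→X9] = [4, 8, 6, 8]
r4 m[X9→φ0] = [36, 72, 42, 40]
r4 m[X9→φ1] = [288, 320, 384, 288]
r4 m[X9→φ3] = [648, 360, 448, 180]
r4 m[X6→φ0] = [5, 8, 2, 6]
r4 m[X6→φ2] = [576, 336, 648, 324]
r4 m[X14→φ1] = [1, 1, 1, 1]
r5 m[φ0→X9] = [72, 40, 64, 36]
r5 m[φ0→X6] = [576, 336, 648, 324]
r5 m[φ1→X9] = [9, 9, 7, 5]
r5 m[φ1→X14] = [1920, 2016, 2880, 1728]
r5 m[φ2→X6] = [5, 8, 2, 6]
r5 m[φ3→X9] = [4, 8, 6, 8]
r5 m[X9→φ0] = [36, 72, 42, 40]
r5 m[X9→φ1] = [288, 320, 384, 288]
r5 m[X9→φ3] = [648, 360, 448, 180]
r5 m[X6→φ0] = [5, 8, 2, 6]
r5 m[X6→φ2] = [576, 336, 648, 324]
r5 m[X14→φ1] = [1, 1, 1, 1]
r6 m[φ0→X9] = [72, 40, 64, 36]
r6 m[φ0→X6] = [576, 336, 648, 324]
r6 m[φ1→X9] = [9, 9, 7, 5]
r6 m[φ1→X14] = [1920, 2016, 2880, 1728]
r6 m[φ2→X6] = [5, 8, 2, 6]
r6 m[φ3→X9] = [4, 8, 6, 8]
r6 m[X9→φ0] = [36, 72, 42, 40]
r6 m[X9→φ1] = [288, 320, 384, 288]
r6 m[X9→φ3] = [648, 360, 448, 180]
r6 m[X6→φ0] = [5, 8, 2, 6]
r6 m[X6→φ2] = [576, 336, 648, 324]
r6 m[X14→φ1] = [1, 1, 1, 1]
fixed point reached at round 6
b[X14] = ⊗ incoming = [1920, 2016, 2880, 1728]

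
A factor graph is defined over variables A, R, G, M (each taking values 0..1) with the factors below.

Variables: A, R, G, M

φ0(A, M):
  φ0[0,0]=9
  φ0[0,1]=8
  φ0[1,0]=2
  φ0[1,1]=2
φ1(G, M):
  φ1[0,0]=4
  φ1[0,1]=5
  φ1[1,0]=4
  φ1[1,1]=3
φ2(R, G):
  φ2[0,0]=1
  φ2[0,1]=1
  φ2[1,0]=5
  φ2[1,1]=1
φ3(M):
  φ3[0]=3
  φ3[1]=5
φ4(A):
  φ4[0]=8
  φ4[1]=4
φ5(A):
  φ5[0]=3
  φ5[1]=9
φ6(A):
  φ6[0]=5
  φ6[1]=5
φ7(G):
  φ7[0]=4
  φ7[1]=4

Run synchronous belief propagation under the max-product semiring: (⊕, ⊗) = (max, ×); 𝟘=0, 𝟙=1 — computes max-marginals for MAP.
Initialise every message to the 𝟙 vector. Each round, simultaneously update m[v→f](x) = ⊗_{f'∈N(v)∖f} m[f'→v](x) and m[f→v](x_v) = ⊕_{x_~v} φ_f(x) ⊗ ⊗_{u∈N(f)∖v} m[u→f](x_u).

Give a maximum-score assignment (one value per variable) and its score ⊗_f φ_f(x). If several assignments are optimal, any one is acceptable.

init: all messages = 𝟙 over 2 values
r1 m[φ0→A] = [9, 2]
r1 m[φ0→M] = [9, 8]
r1 m[φ1→G] = [5, 4]
r1 m[φ1→M] = [4, 5]
r1 m[φ2→R] = [1, 5]
r1 m[φ2→G] = [5, 1]
r1 m[φ3→M] = [3, 5]
r1 m[φ4→A] = [8, 4]
r1 m[φ5→A] = [3, 9]
r1 m[φ6→A] = [5, 5]
r1 m[φ7→G] = [4, 4]
r1 m[A→φ0] = [1, 1]
r1 m[A→φ4] = [1, 1]
r1 m[A→φ5] = [1, 1]
r1 m[A→φ6] = [1, 1]
r1 m[R→φ2] = [1, 1]
r1 m[G→φ1] = [1, 1]
r1 m[G→φ2] = [1, 1]
r1 m[G→φ7] = [1, 1]
r1 m[M→φ0] = [1, 1]
r1 m[M→φ1] = [1, 1]
r1 m[M→φ3] = [1, 1]
r2 m[φ0→A] = [9, 2]
r2 m[φ0→M] = [9, 8]
r2 m[φ1→G] = [5, 4]
r2 m[φ1→M] = [4, 5]
r2 m[φ2→R] = [1, 5]
r2 m[φ2→G] = [5, 1]
r2 m[φ3→M] = [3, 5]
r2 m[φ4→A] = [8, 4]
r2 m[φ5→A] = [3, 9]
r2 m[φ6→A] = [5, 5]
r2 m[φ7→G] = [4, 4]
r2 m[A→φ0] = [120, 180]
r2 m[A→φ4] = [135, 90]
r2 m[A→φ5] = [360, 40]
r2 m[A→φ6] = [216, 72]
r2 m[R→φ2] = [1, 1]
r2 m[G→φ1] = [20, 4]
r2 m[G→φ2] = [20, 16]
r2 m[G→φ7] = [25, 4]
r2 m[M→φ0] = [12, 25]
r2 m[M→φ1] = [27, 40]
r2 m[M→φ3] = [36, 40]
r3 m[φ0→A] = [200, 50]
r3 m[φ0→M] = [1080, 960]
r3 m[φ1→G] = [200, 120]
r3 m[φ1→M] = [80, 100]
r3 m[φ2→R] = [20, 100]
r3 m[φ2→G] = [5, 1]
r3 m[φ3→M] = [3, 5]
r3 m[φ4→A] = [8, 4]
r3 m[φ5→A] = [3, 9]
r3 m[φ6→A] = [5, 5]
r3 m[φ7→G] = [4, 4]
r3 m[A→φ0] = [120, 180]
r3 m[A→φ4] = [135, 90]
r3 m[A→φ5] = [360, 40]
r3 m[A→φ6] = [216, 72]
r3 m[R→φ2] = [1, 1]
r3 m[G→φ1] = [20, 4]
r3 m[G→φ2] = [20, 16]
r3 m[G→φ7] = [25, 4]
r3 m[M→φ0] = [12, 25]
r3 m[M→φ1] = [27, 40]
r3 m[M→φ3] = [36, 40]
r4 m[φ0→A] = [200, 50]
r4 m[φ0→M] = [1080, 960]
r4 m[φ1→G] = [200, 120]
r4 m[φ1→M] = [80, 100]
r4 m[φ2→R] = [20, 100]
r4 m[φ2→G] = [5, 1]
r4 m[φ3→M] = [3, 5]
r4 m[φ4→A] = [8, 4]
r4 m[φ5→A] = [3, 9]
r4 m[φ6→A] = [5, 5]
r4 m[φ7→G] = [4, 4]
r4 m[A→φ0] = [120, 180]
r4 m[A→φ4] = [3000, 2250]
r4 m[A→φ5] = [8000, 1000]
r4 m[A→φ6] = [4800, 1800]
r4 m[R→φ2] = [1, 1]
r4 m[G→φ1] = [20, 4]
r4 m[G→φ2] = [800, 480]
r4 m[G→φ7] = [1000, 120]
r4 m[M→φ0] = [240, 500]
r4 m[M→φ1] = [3240, 4800]
r4 m[M→φ3] = [86400, 96000]
r5 m[φ0→A] = [4000, 1000]
r5 m[φ0→M] = [1080, 960]
r5 m[φ1→G] = [24000, 14400]
r5 m[φ1→M] = [80, 100]
r5 m[φ2→R] = [800, 4000]
r5 m[φ2→G] = [5, 1]
r5 m[φ3→M] = [3, 5]
r5 m[φ4→A] = [8, 4]
r5 m[φ5→A] = [3, 9]
r5 m[φ6→A] = [5, 5]
r5 m[φ7→G] = [4, 4]
r5 m[A→φ0] = [120, 180]
r5 m[A→φ4] = [3000, 2250]
r5 m[A→φ5] = [8000, 1000]
r5 m[A→φ6] = [4800, 1800]
r5 m[R→φ2] = [1, 1]
r5 m[G→φ1] = [20, 4]
r5 m[G→φ2] = [800, 480]
r5 m[G→φ7] = [1000, 120]
r5 m[M→φ0] = [240, 500]
r5 m[M→φ1] = [3240, 4800]
r5 m[M→φ3] = [86400, 96000]
r6 m[φ0→A] = [4000, 1000]
r6 m[φ0→M] = [1080, 960]
r6 m[φ1→G] = [24000, 14400]
r6 m[φ1→M] = [80, 100]
r6 m[φ2→R] = [800, 4000]
r6 m[φ2→G] = [5, 1]
r6 m[φ3→M] = [3, 5]
r6 m[φ4→A] = [8, 4]
r6 m[φ5→A] = [3, 9]
r6 m[φ6→A] = [5, 5]
r6 m[φ7→G] = [4, 4]
r6 m[A→φ0] = [120, 180]
r6 m[A→φ4] = [60000, 45000]
r6 m[A→φ5] = [160000, 20000]
r6 m[A→φ6] = [96000, 36000]
r6 m[R→φ2] = [1, 1]
r6 m[G→φ1] = [20, 4]
r6 m[G→φ2] = [96000, 57600]
r6 m[G→φ7] = [120000, 14400]
r6 m[M→φ0] = [240, 500]
r6 m[M→φ1] = [3240, 4800]
r6 m[M→φ3] = [86400, 96000]
r7 m[φ0→A] = [4000, 1000]
r7 m[φ0→M] = [1080, 960]
r7 m[φ1→G] = [24000, 14400]
r7 m[φ1→M] = [80, 100]
r7 m[φ2→R] = [96000, 480000]
r7 m[φ2→G] = [5, 1]
r7 m[φ3→M] = [3, 5]
r7 m[φ4→A] = [8, 4]
r7 m[φ5→A] = [3, 9]
r7 m[φ6→A] = [5, 5]
r7 m[φ7→G] = [4, 4]
r7 m[A→φ0] = [120, 180]
r7 m[A→φ4] = [60000, 45000]
r7 m[A→φ5] = [160000, 20000]
r7 m[A→φ6] = [96000, 36000]
r7 m[R→φ2] = [1, 1]
r7 m[G→φ1] = [20, 4]
r7 m[G→φ2] = [96000, 57600]
r7 m[G→φ7] = [120000, 14400]
r7 m[M→φ0] = [240, 500]
r7 m[M→φ1] = [3240, 4800]
r7 m[M→φ3] = [86400, 96000]
r8 m[φ0→A] = [4000, 1000]
r8 m[φ0→M] = [1080, 960]
r8 m[φ1→G] = [24000, 14400]
r8 m[φ1→M] = [80, 100]
r8 m[φ2→R] = [96000, 480000]
r8 m[φ2→G] = [5, 1]
r8 m[φ3→M] = [3, 5]
r8 m[φ4→A] = [8, 4]
r8 m[φ5→A] = [3, 9]
r8 m[φ6→A] = [5, 5]
r8 m[φ7→G] = [4, 4]
r8 m[A→φ0] = [120, 180]
r8 m[A→φ4] = [60000, 45000]
r8 m[A→φ5] = [160000, 20000]
r8 m[A→φ6] = [96000, 36000]
r8 m[R→φ2] = [1, 1]
r8 m[G→φ1] = [20, 4]
r8 m[G→φ2] = [96000, 57600]
r8 m[G→φ7] = [120000, 14400]
r8 m[M→φ0] = [240, 500]
r8 m[M→φ1] = [3240, 4800]
r8 m[M→φ3] = [86400, 96000]
fixed point reached at round 8
traceback from A: (A=0, R=1, G=0, M=1), score=480000

assignment: (A=0, R=1, G=0, M=1); score = 480000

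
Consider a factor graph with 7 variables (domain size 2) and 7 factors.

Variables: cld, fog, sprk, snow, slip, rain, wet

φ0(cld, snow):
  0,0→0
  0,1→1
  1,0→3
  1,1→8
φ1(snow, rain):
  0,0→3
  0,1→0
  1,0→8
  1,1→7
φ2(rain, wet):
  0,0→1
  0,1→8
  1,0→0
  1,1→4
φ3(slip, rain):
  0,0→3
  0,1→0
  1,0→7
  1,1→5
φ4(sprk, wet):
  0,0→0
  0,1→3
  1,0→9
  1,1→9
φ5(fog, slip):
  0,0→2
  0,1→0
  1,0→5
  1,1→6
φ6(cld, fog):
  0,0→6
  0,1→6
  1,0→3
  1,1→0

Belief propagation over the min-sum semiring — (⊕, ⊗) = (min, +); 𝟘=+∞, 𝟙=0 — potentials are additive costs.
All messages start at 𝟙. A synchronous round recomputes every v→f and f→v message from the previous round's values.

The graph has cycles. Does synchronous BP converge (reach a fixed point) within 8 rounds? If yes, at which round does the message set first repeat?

init: all messages = 𝟙 over 2 values
r1 m[φ0→cld] = [0, 3]
r1 m[φ0→snow] = [0, 1]
r1 m[φ1→snow] = [0, 7]
r1 m[φ1→rain] = [3, 0]
r1 m[φ2→rain] = [1, 0]
r1 m[φ2→wet] = [0, 4]
r1 m[φ3→slip] = [0, 5]
r1 m[φ3→rain] = [3, 0]
r1 m[φ4→sprk] = [0, 9]
r1 m[φ4→wet] = [0, 3]
r1 m[φ5→fog] = [0, 5]
r1 m[φ5→slip] = [2, 0]
r1 m[φ6→cld] = [6, 0]
r1 m[φ6→fog] = [3, 0]
r1 m[cld→φ0] = [0, 0]
r1 m[cld→φ6] = [0, 0]
r1 m[fog→φ5] = [0, 0]
r1 m[fog→φ6] = [0, 0]
r1 m[sprk→φ4] = [0, 0]
r1 m[snow→φ0] = [0, 0]
r1 m[snow→φ1] = [0, 0]
r1 m[slip→φ3] = [0, 0]
r1 m[slip→φ5] = [0, 0]
r1 m[rain→φ1] = [0, 0]
r1 m[rain→φ2] = [0, 0]
r1 m[rain→φ3] = [0, 0]
r1 m[wet→φ2] = [0, 0]
r1 m[wet→φ4] = [0, 0]
r2 m[φ0→cld] = [0, 3]
r2 m[φ0→snow] = [0, 1]
r2 m[φ1→snow] = [0, 7]
r2 m[φ1→rain] = [3, 0]
r2 m[φ2→rain] = [1, 0]
r2 m[φ2→wet] = [0, 4]
r2 m[φ3→slip] = [0, 5]
r2 m[φ3→rain] = [3, 0]
r2 m[φ4→sprk] = [0, 9]
r2 m[φ4→wet] = [0, 3]
r2 m[φ5→fog] = [0, 5]
r2 m[φ5→slip] = [2, 0]
r2 m[φ6→cld] = [6, 0]
r2 m[φ6→fog] = [3, 0]
r2 m[cld→φ0] = [6, 0]
r2 m[cld→φ6] = [0, 3]
r2 m[fog→φ5] = [3, 0]
r2 m[fog→φ6] = [0, 5]
r2 m[sprk→φ4] = [0, 0]
r2 m[snow→φ0] = [0, 7]
r2 m[snow→φ1] = [0, 1]
r2 m[slip→φ3] = [2, 0]
r2 m[slip→φ5] = [0, 5]
r2 m[rain→φ1] = [4, 0]
r2 m[rain→φ2] = [6, 0]
r2 m[rain→φ3] = [4, 0]
r2 m[wet→φ2] = [0, 3]
r2 m[wet→φ4] = [0, 4]
r3 m[φ0→cld] = [0, 3]
r3 m[φ0→snow] = [3, 7]
r3 m[φ1→snow] = [0, 7]
r3 m[φ1→rain] = [3, 0]
r3 m[φ2→rain] = [1, 0]
r3 m[φ2→wet] = [0, 4]
r3 m[φ3→slip] = [0, 5]
r3 m[φ3→rain] = [5, 2]
r3 m[φ4→sprk] = [0, 9]
r3 m[φ4→wet] = [0, 3]
r3 m[φ5→fog] = [2, 5]
r3 m[φ5→slip] = [5, 3]
r3 m[φ6→cld] = [6, 3]
r3 m[φ6→fog] = [6, 3]
r3 m[cld→φ0] = [6, 0]
r3 m[cld→φ6] = [0, 3]
r3 m[fog→φ5] = [3, 0]
r3 m[fog→φ6] = [0, 5]
r3 m[sprk→φ4] = [0, 0]
r3 m[snow→φ0] = [0, 7]
r3 m[snow→φ1] = [0, 1]
r3 m[slip→φ3] = [2, 0]
r3 m[slip→φ5] = [0, 5]
r3 m[rain→φ1] = [4, 0]
r3 m[rain→φ2] = [6, 0]
r3 m[rain→φ3] = [4, 0]
r3 m[wet→φ2] = [0, 3]
r3 m[wet→φ4] = [0, 4]
r4 m[φ0→cld] = [0, 3]
r4 m[φ0→snow] = [3, 7]
r4 m[φ1→snow] = [0, 7]
r4 m[φ1→rain] = [3, 0]
r4 m[φ2→rain] = [1, 0]
r4 m[φ2→wet] = [0, 4]
r4 m[φ3→slip] = [0, 5]
r4 m[φ3→rain] = [5, 2]
r4 m[φ4→sprk] = [0, 9]
r4 m[φ4→wet] = [0, 3]
r4 m[φ5→fog] = [2, 5]
r4 m[φ5→slip] = [5, 3]
r4 m[φ6→cld] = [6, 3]
r4 m[φ6→fog] = [6, 3]
r4 m[cld→φ0] = [6, 3]
r4 m[cld→φ6] = [0, 3]
r4 m[fog→φ5] = [6, 3]
r4 m[fog→φ6] = [2, 5]
r4 m[sprk→φ4] = [0, 0]
r4 m[snow→φ0] = [0, 7]
r4 m[snow→φ1] = [3, 7]
r4 m[slip→φ3] = [5, 3]
r4 m[slip→φ5] = [0, 5]
r4 m[rain→φ1] = [6, 2]
r4 m[rain→φ2] = [8, 2]
r4 m[rain→φ3] = [4, 0]
r4 m[wet→φ2] = [0, 3]
r4 m[wet→φ4] = [0, 4]
r5 m[φ0→cld] = [0, 3]
r5 m[φ0→snow] = [6, 7]
r5 m[φ1→snow] = [2, 9]
r5 m[φ1→rain] = [6, 3]
r5 m[φ2→rain] = [1, 0]
r5 m[φ2→wet] = [2, 6]
r5 m[φ3→slip] = [0, 5]
r5 m[φ3→rain] = [8, 5]
r5 m[φ4→sprk] = [0, 9]
r5 m[φ4→wet] = [0, 3]
r5 m[φ5→fog] = [2, 5]
r5 m[φ5→slip] = [8, 6]
r5 m[φ6→cld] = [8, 5]
r5 m[φ6→fog] = [6, 3]
r5 m[cld→φ0] = [6, 3]
r5 m[cld→φ6] = [0, 3]
r5 m[fog→φ5] = [6, 3]
r5 m[fog→φ6] = [2, 5]
r5 m[sprk→φ4] = [0, 0]
r5 m[snow→φ0] = [0, 7]
r5 m[snow→φ1] = [3, 7]
r5 m[slip→φ3] = [5, 3]
r5 m[slip→φ5] = [0, 5]
r5 m[rain→φ1] = [6, 2]
r5 m[rain→φ2] = [8, 2]
r5 m[rain→φ3] = [4, 0]
r5 m[wet→φ2] = [0, 3]
r5 m[wet→φ4] = [0, 4]
r6 m[φ0→cld] = [0, 3]
r6 m[φ0→snow] = [6, 7]
r6 m[φ1→snow] = [2, 9]
r6 m[φ1→rain] = [6, 3]
r6 m[φ2→rain] = [1, 0]
r6 m[φ2→wet] = [2, 6]
r6 m[φ3→slip] = [0, 5]
r6 m[φ3→rain] = [8, 5]
r6 m[φ4→sprk] = [0, 9]
r6 m[φ4→wet] = [0, 3]
r6 m[φ5→fog] = [2, 5]
r6 m[φ5→slip] = [8, 6]
r6 m[φ6→cld] = [8, 5]
r6 m[φ6→fog] = [6, 3]
r6 m[cld→φ0] = [8, 5]
r6 m[cld→φ6] = [0, 3]
r6 m[fog→φ5] = [6, 3]
r6 m[fog→φ6] = [2, 5]
r6 m[sprk→φ4] = [0, 0]
r6 m[snow→φ0] = [2, 9]
r6 m[snow→φ1] = [6, 7]
r6 m[slip→φ3] = [8, 6]
r6 m[slip→φ5] = [0, 5]
r6 m[rain→φ1] = [9, 5]
r6 m[rain→φ2] = [14, 8]
r6 m[rain→φ3] = [7, 3]
r6 m[wet→φ2] = [0, 3]
r6 m[wet→φ4] = [2, 6]
r7 m[φ0→cld] = [2, 5]
r7 m[φ0→snow] = [8, 9]
r7 m[φ1→snow] = [5, 12]
r7 m[φ1→rain] = [9, 6]
r7 m[φ2→rain] = [1, 0]
r7 m[φ2→wet] = [8, 12]
r7 m[φ3→slip] = [3, 8]
r7 m[φ3→rain] = [11, 8]
r7 m[φ4→sprk] = [2, 11]
r7 m[φ4→wet] = [0, 3]
r7 m[φ5→fog] = [2, 5]
r7 m[φ5→slip] = [8, 6]
r7 m[φ6→cld] = [8, 5]
r7 m[φ6→fog] = [6, 3]
r7 m[cld→φ0] = [8, 5]
r7 m[cld→φ6] = [0, 3]
r7 m[fog→φ5] = [6, 3]
r7 m[fog→φ6] = [2, 5]
r7 m[sprk→φ4] = [0, 0]
r7 m[snow→φ0] = [2, 9]
r7 m[snow→φ1] = [6, 7]
r7 m[slip→φ3] = [8, 6]
r7 m[slip→φ5] = [0, 5]
r7 m[rain→φ1] = [9, 5]
r7 m[rain→φ2] = [14, 8]
r7 m[rain→φ3] = [7, 3]
r7 m[wet→φ2] = [0, 3]
r7 m[wet→φ4] = [2, 6]
r8 m[φ0→cld] = [2, 5]
r8 m[φ0→snow] = [8, 9]
r8 m[φ1→snow] = [5, 12]
r8 m[φ1→rain] = [9, 6]
r8 m[φ2→rain] = [1, 0]
r8 m[φ2→wet] = [8, 12]
r8 m[φ3→slip] = [3, 8]
r8 m[φ3→rain] = [11, 8]
r8 m[φ4→sprk] = [2, 11]
r8 m[φ4→wet] = [0, 3]
r8 m[φ5→fog] = [2, 5]
r8 m[φ5→slip] = [8, 6]
r8 m[φ6→cld] = [8, 5]
r8 m[φ6→fog] = [6, 3]
r8 m[cld→φ0] = [8, 5]
r8 m[cld→φ6] = [2, 5]
r8 m[fog→φ5] = [6, 3]
r8 m[fog→φ6] = [2, 5]
r8 m[sprk→φ4] = [0, 0]
r8 m[snow→φ0] = [5, 12]
r8 m[snow→φ1] = [8, 9]
r8 m[slip→φ3] = [8, 6]
r8 m[slip→φ5] = [3, 8]
r8 m[rain→φ1] = [12, 8]
r8 m[rain→φ2] = [20, 14]
r8 m[rain→φ3] = [10, 6]
r8 m[wet→φ2] = [0, 3]
r8 m[wet→φ4] = [8, 12]
no fixed point within 8 rounds

NOT CONVERGED within 8 rounds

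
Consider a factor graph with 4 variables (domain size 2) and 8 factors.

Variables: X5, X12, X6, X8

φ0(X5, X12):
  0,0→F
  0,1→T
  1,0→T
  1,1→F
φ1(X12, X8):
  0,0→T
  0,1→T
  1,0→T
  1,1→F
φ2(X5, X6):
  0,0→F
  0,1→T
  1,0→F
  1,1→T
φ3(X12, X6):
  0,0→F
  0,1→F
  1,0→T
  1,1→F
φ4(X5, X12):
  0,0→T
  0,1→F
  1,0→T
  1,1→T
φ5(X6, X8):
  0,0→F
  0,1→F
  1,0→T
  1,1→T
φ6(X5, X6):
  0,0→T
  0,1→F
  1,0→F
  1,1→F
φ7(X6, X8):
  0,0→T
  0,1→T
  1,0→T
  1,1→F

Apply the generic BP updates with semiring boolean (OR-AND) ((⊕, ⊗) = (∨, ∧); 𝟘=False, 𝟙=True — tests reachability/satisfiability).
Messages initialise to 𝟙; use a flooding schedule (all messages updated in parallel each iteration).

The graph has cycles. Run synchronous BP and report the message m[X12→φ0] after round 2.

message @ round 2 = [F, T]

init: all messages = 𝟙 over 2 values
r1 m[φ0→X5] = [T, T]
r1 m[φ0→X12] = [T, T]
r1 m[φ1→X12] = [T, T]
r1 m[φ1→X8] = [T, T]
r1 m[φ2→X5] = [T, T]
r1 m[φ2→X6] = [F, T]
r1 m[φ3→X12] = [F, T]
r1 m[φ3→X6] = [T, F]
r1 m[φ4→X5] = [T, T]
r1 m[φ4→X12] = [T, T]
r1 m[φ5→X6] = [F, T]
r1 m[φ5→X8] = [T, T]
r1 m[φ6→X5] = [T, F]
r1 m[φ6→X6] = [T, F]
r1 m[φ7→X6] = [T, T]
r1 m[φ7→X8] = [T, T]
r1 m[X5→φ0] = [T, T]
r1 m[X5→φ2] = [T, T]
r1 m[X5→φ4] = [T, T]
r1 m[X5→φ6] = [T, T]
r1 m[X12→φ0] = [T, T]
r1 m[X12→φ1] = [T, T]
r1 m[X12→φ3] = [T, T]
r1 m[X12→φ4] = [T, T]
r1 m[X6→φ2] = [T, T]
r1 m[X6→φ3] = [T, T]
r1 m[X6→φ5] = [T, T]
r1 m[X6→φ6] = [T, T]
r1 m[X6→φ7] = [T, T]
r1 m[X8→φ1] = [T, T]
r1 m[X8→φ5] = [T, T]
r1 m[X8→φ7] = [T, T]
r2 m[φ0→X5] = [T, T]
r2 m[φ0→X12] = [T, T]
r2 m[φ1→X12] = [T, T]
r2 m[φ1→X8] = [T, T]
r2 m[φ2→X5] = [T, T]
r2 m[φ2→X6] = [F, T]
r2 m[φ3→X12] = [F, T]
r2 m[φ3→X6] = [T, F]
r2 m[φ4→X5] = [T, T]
r2 m[φ4→X12] = [T, T]
r2 m[φ5→X6] = [F, T]
r2 m[φ5→X8] = [T, T]
r2 m[φ6→X5] = [T, F]
r2 m[φ6→X6] = [T, F]
r2 m[φ7→X6] = [T, T]
r2 m[φ7→X8] = [T, T]
r2 m[X5→φ0] = [T, F]
r2 m[X5→φ2] = [T, F]
r2 m[X5→φ4] = [T, F]
r2 m[X5→φ6] = [T, T]
r2 m[X12→φ0] = [F, T]
r2 m[X12→φ1] = [F, T]
r2 m[X12→φ3] = [T, T]
r2 m[X12→φ4] = [F, T]
r2 m[X6→φ2] = [F, F]
r2 m[X6→φ3] = [F, F]
r2 m[X6→φ5] = [F, F]
r2 m[X6→φ6] = [F, F]
r2 m[X6→φ7] = [F, F]
r2 m[X8→φ1] = [T, T]
r2 m[X8→φ5] = [T, T]
r2 m[X8→φ7] = [T, T]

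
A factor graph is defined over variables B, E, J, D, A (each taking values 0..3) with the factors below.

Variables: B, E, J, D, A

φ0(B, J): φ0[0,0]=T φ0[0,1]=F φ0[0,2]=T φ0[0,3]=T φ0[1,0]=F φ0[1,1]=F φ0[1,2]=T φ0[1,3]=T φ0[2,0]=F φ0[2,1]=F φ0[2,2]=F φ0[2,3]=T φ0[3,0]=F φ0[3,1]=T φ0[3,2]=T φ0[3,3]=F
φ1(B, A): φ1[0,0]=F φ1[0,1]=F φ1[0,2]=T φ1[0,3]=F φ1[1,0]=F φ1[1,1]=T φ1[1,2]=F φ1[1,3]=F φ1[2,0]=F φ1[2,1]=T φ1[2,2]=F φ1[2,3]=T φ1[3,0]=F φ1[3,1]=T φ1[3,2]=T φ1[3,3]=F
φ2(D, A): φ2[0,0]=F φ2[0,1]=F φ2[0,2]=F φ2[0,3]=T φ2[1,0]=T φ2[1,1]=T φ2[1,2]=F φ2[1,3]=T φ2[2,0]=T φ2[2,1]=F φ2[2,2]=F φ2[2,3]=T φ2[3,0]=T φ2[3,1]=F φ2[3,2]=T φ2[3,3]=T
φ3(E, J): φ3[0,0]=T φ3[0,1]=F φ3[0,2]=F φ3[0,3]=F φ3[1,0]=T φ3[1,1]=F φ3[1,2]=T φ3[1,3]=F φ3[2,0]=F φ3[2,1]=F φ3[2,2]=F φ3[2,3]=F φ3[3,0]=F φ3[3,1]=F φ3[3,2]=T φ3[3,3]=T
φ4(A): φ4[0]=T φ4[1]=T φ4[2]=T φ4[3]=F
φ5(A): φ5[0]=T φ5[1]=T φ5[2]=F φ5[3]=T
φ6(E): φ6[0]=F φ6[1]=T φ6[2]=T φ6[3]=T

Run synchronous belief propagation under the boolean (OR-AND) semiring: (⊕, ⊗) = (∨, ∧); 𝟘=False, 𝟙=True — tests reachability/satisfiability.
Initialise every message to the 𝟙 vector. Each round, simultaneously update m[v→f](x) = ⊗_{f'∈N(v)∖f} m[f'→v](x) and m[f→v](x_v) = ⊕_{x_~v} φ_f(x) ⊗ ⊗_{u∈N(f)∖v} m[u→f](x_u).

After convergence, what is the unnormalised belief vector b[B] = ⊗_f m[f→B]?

init: all messages = 𝟙 over 4 values
r1 m[φ0→B] = [T, T, T, T]
r1 m[φ0→J] = [T, T, T, T]
r1 m[φ1→B] = [T, T, T, T]
r1 m[φ1→A] = [F, T, T, T]
r1 m[φ2→D] = [T, T, T, T]
r1 m[φ2→A] = [T, T, T, T]
r1 m[φ3→E] = [T, T, F, T]
r1 m[φ3→J] = [T, F, T, T]
r1 m[φ4→A] = [T, T, T, F]
r1 m[φ5→A] = [T, T, F, T]
r1 m[φ6→E] = [F, T, T, T]
r1 m[B→φ0] = [T, T, T, T]
r1 m[B→φ1] = [T, T, T, T]
r1 m[E→φ3] = [T, T, T, T]
r1 m[E→φ6] = [T, T, T, T]
r1 m[J→φ0] = [T, T, T, T]
r1 m[J→φ3] = [T, T, T, T]
r1 m[D→φ2] = [T, T, T, T]
r1 m[A→φ1] = [T, T, T, T]
r1 m[A→φ2] = [T, T, T, T]
r1 m[A→φ4] = [T, T, T, T]
r1 m[A→φ5] = [T, T, T, T]
r2 m[φ0→B] = [T, T, T, T]
r2 m[φ0→J] = [T, T, T, T]
r2 m[φ1→B] = [T, T, T, T]
r2 m[φ1→A] = [F, T, T, T]
r2 m[φ2→D] = [T, T, T, T]
r2 m[φ2→A] = [T, T, T, T]
r2 m[φ3→E] = [T, T, F, T]
r2 m[φ3→J] = [T, F, T, T]
r2 m[φ4→A] = [T, T, T, F]
r2 m[φ5→A] = [T, T, F, T]
r2 m[φ6→E] = [F, T, T, T]
r2 m[B→φ0] = [T, T, T, T]
r2 m[B→φ1] = [T, T, T, T]
r2 m[E→φ3] = [F, T, T, T]
r2 m[E→φ6] = [T, T, F, T]
r2 m[J→φ0] = [T, F, T, T]
r2 m[J→φ3] = [T, T, T, T]
r2 m[D→φ2] = [T, T, T, T]
r2 m[A→φ1] = [T, T, F, F]
r2 m[A→φ2] = [F, T, F, F]
r2 m[A→φ4] = [F, T, F, T]
r2 m[A→φ5] = [F, T, T, F]
r3 m[φ0→B] = [T, T, T, T]
r3 m[φ0→J] = [T, T, T, T]
r3 m[φ1→B] = [F, T, T, T]
r3 m[φ1→A] = [F, T, T, T]
r3 m[φ2→D] = [F, T, F, F]
r3 m[φ2→A] = [T, T, T, T]
r3 m[φ3→E] = [T, T, F, T]
r3 m[φ3→J] = [T, F, T, T]
r3 m[φ4→A] = [T, T, T, F]
r3 m[φ5→A] = [T, T, F, T]
r3 m[φ6→E] = [F, T, T, T]
r3 m[B→φ0] = [T, T, T, T]
r3 m[B→φ1] = [T, T, T, T]
r3 m[E→φ3] = [F, T, T, T]
r3 m[E→φ6] = [T, T, F, T]
r3 m[J→φ0] = [T, F, T, T]
r3 m[J→φ3] = [T, T, T, T]
r3 m[D→φ2] = [T, T, T, T]
r3 m[A→φ1] = [T, T, F, F]
r3 m[A→φ2] = [F, T, F, F]
r3 m[A→φ4] = [F, T, F, T]
r3 m[A→φ5] = [F, T, T, F]
r4 m[φ0→B] = [T, T, T, T]
r4 m[φ0→J] = [T, T, T, T]
r4 m[φ1→B] = [F, T, T, T]
r4 m[φ1→A] = [F, T, T, T]
r4 m[φ2→D] = [F, T, F, F]
r4 m[φ2→A] = [T, T, T, T]
r4 m[φ3→E] = [T, T, F, T]
r4 m[φ3→J] = [T, F, T, T]
r4 m[φ4→A] = [T, T, T, F]
r4 m[φ5→A] = [T, T, F, T]
r4 m[φ6→E] = [F, T, T, T]
r4 m[B→φ0] = [F, T, T, T]
r4 m[B→φ1] = [T, T, T, T]
r4 m[E→φ3] = [F, T, T, T]
r4 m[E→φ6] = [T, T, F, T]
r4 m[J→φ0] = [T, F, T, T]
r4 m[J→φ3] = [T, T, T, T]
r4 m[D→φ2] = [T, T, T, T]
r4 m[A→φ1] = [T, T, F, F]
r4 m[A→φ2] = [F, T, F, F]
r4 m[A→φ4] = [F, T, F, T]
r4 m[A→φ5] = [F, T, T, F]
r5 m[φ0→B] = [T, T, T, T]
r5 m[φ0→J] = [F, T, T, T]
r5 m[φ1→B] = [F, T, T, T]
r5 m[φ1→A] = [F, T, T, T]
r5 m[φ2→D] = [F, T, F, F]
r5 m[φ2→A] = [T, T, T, T]
r5 m[φ3→E] = [T, T, F, T]
r5 m[φ3→J] = [T, F, T, T]
r5 m[φ4→A] = [T, T, T, F]
r5 m[φ5→A] = [T, T, F, T]
r5 m[φ6→E] = [F, T, T, T]
r5 m[B→φ0] = [F, T, T, T]
r5 m[B→φ1] = [T, T, T, T]
r5 m[E→φ3] = [F, T, T, T]
r5 m[E→φ6] = [T, T, F, T]
r5 m[J→φ0] = [T, F, T, T]
r5 m[J→φ3] = [T, T, T, T]
r5 m[D→φ2] = [T, T, T, T]
r5 m[A→φ1] = [T, T, F, F]
r5 m[A→φ2] = [F, T, F, F]
r5 m[A→φ4] = [F, T, F, T]
r5 m[A→φ5] = [F, T, T, F]
r6 m[φ0→B] = [T, T, T, T]
r6 m[φ0→J] = [F, T, T, T]
r6 m[φ1→B] = [F, T, T, T]
r6 m[φ1→A] = [F, T, T, T]
r6 m[φ2→D] = [F, T, F, F]
r6 m[φ2→A] = [T, T, T, T]
r6 m[φ3→E] = [T, T, F, T]
r6 m[φ3→J] = [T, F, T, T]
r6 m[φ4→A] = [T, T, T, F]
r6 m[φ5→A] = [T, T, F, T]
r6 m[φ6→E] = [F, T, T, T]
r6 m[B→φ0] = [F, T, T, T]
r6 m[B→φ1] = [T, T, T, T]
r6 m[E→φ3] = [F, T, T, T]
r6 m[E→φ6] = [T, T, F, T]
r6 m[J→φ0] = [T, F, T, T]
r6 m[J→φ3] = [F, T, T, T]
r6 m[D→φ2] = [T, T, T, T]
r6 m[A→φ1] = [T, T, F, F]
r6 m[A→φ2] = [F, T, F, F]
r6 m[A→φ4] = [F, T, F, T]
r6 m[A→φ5] = [F, T, T, F]
r7 m[φ0→B] = [T, T, T, T]
r7 m[φ0→J] = [F, T, T, T]
r7 m[φ1→B] = [F, T, T, T]
r7 m[φ1→A] = [F, T, T, T]
r7 m[φ2→D] = [F, T, F, F]
r7 m[φ2→A] = [T, T, T, T]
r7 m[φ3→E] = [F, T, F, T]
r7 m[φ3→J] = [T, F, T, T]
r7 m[φ4→A] = [T, T, T, F]
r7 m[φ5→A] = [T, T, F, T]
r7 m[φ6→E] = [F, T, T, T]
r7 m[B→φ0] = [F, T, T, T]
r7 m[B→φ1] = [T, T, T, T]
r7 m[E→φ3] = [F, T, T, T]
r7 m[E→φ6] = [T, T, F, T]
r7 m[J→φ0] = [T, F, T, T]
r7 m[J→φ3] = [F, T, T, T]
r7 m[D→φ2] = [T, T, T, T]
r7 m[A→φ1] = [T, T, F, F]
r7 m[A→φ2] = [F, T, F, F]
r7 m[A→φ4] = [F, T, F, T]
r7 m[A→φ5] = [F, T, T, F]
r8 m[φ0→B] = [T, T, T, T]
r8 m[φ0→J] = [F, T, T, T]
r8 m[φ1→B] = [F, T, T, T]
r8 m[φ1→A] = [F, T, T, T]
r8 m[φ2→D] = [F, T, F, F]
r8 m[φ2→A] = [T, T, T, T]
r8 m[φ3→E] = [F, T, F, T]
r8 m[φ3→J] = [T, F, T, T]
r8 m[φ4→A] = [T, T, T, F]
r8 m[φ5→A] = [T, T, F, T]
r8 m[φ6→E] = [F, T, T, T]
r8 m[B→φ0] = [F, T, T, T]
r8 m[B→φ1] = [T, T, T, T]
r8 m[E→φ3] = [F, T, T, T]
r8 m[E→φ6] = [F, T, F, T]
r8 m[J→φ0] = [T, F, T, T]
r8 m[J→φ3] = [F, T, T, T]
r8 m[D→φ2] = [T, T, T, T]
r8 m[A→φ1] = [T, T, F, F]
r8 m[A→φ2] = [F, T, F, F]
r8 m[A→φ4] = [F, T, F, T]
r8 m[A→φ5] = [F, T, T, F]
r9 m[φ0→B] = [T, T, T, T]
r9 m[φ0→J] = [F, T, T, T]
r9 m[φ1→B] = [F, T, T, T]
r9 m[φ1→A] = [F, T, T, T]
r9 m[φ2→D] = [F, T, F, F]
r9 m[φ2→A] = [T, T, T, T]
r9 m[φ3→E] = [F, T, F, T]
r9 m[φ3→J] = [T, F, T, T]
r9 m[φ4→A] = [T, T, T, F]
r9 m[φ5→A] = [T, T, F, T]
r9 m[φ6→E] = [F, T, T, T]
r9 m[B→φ0] = [F, T, T, T]
r9 m[B→φ1] = [T, T, T, T]
r9 m[E→φ3] = [F, T, T, T]
r9 m[E→φ6] = [F, T, F, T]
r9 m[J→φ0] = [T, F, T, T]
r9 m[J→φ3] = [F, T, T, T]
r9 m[D→φ2] = [T, T, T, T]
r9 m[A→φ1] = [T, T, F, F]
r9 m[A→φ2] = [F, T, F, F]
r9 m[A→φ4] = [F, T, F, T]
r9 m[A→φ5] = [F, T, T, F]
fixed point reached at round 9
b[B] = ⊗ incoming = [F, T, T, T]

b[B] = [F, T, T, T]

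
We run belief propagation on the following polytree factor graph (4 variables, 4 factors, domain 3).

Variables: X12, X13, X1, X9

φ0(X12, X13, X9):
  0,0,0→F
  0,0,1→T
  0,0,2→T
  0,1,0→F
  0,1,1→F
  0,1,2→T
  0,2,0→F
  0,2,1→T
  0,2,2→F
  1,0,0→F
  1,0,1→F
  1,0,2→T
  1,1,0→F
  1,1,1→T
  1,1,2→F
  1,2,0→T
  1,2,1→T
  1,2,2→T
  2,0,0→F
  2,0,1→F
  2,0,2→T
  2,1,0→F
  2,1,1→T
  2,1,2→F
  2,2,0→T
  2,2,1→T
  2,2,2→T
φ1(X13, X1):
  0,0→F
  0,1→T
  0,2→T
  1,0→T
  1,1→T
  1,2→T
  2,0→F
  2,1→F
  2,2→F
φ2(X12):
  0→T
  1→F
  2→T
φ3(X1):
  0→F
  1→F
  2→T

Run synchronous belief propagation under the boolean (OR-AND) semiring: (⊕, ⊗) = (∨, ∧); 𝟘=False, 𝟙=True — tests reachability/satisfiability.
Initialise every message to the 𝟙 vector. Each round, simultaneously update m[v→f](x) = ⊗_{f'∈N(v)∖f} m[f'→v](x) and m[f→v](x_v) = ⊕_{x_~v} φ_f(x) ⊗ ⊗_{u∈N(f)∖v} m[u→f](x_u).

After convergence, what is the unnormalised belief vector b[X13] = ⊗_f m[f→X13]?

init: all messages = 𝟙 over 3 values
r1 m[φ0→X12] = [T, T, T]
r1 m[φ0→X13] = [T, T, T]
r1 m[φ0→X9] = [T, T, T]
r1 m[φ1→X13] = [T, T, F]
r1 m[φ1→X1] = [T, T, T]
r1 m[φ2→X12] = [T, F, T]
r1 m[φ3→X1] = [F, F, T]
r1 m[X12→φ0] = [T, T, T]
r1 m[X12→φ2] = [T, T, T]
r1 m[X13→φ0] = [T, T, T]
r1 m[X13→φ1] = [T, T, T]
r1 m[X1→φ1] = [T, T, T]
r1 m[X1→φ3] = [T, T, T]
r1 m[X9→φ0] = [T, T, T]
r2 m[φ0→X12] = [T, T, T]
r2 m[φ0→X13] = [T, T, T]
r2 m[φ0→X9] = [T, T, T]
r2 m[φ1→X13] = [T, T, F]
r2 m[φ1→X1] = [T, T, T]
r2 m[φ2→X12] = [T, F, T]
r2 m[φ3→X1] = [F, F, T]
r2 m[X12→φ0] = [T, F, T]
r2 m[X12→φ2] = [T, T, T]
r2 m[X13→φ0] = [T, T, F]
r2 m[X13→φ1] = [T, T, T]
r2 m[X1→φ1] = [F, F, T]
r2 m[X1→φ3] = [T, T, T]
r2 m[X9→φ0] = [T, T, T]
r3 m[φ0→X12] = [T, T, T]
r3 m[φ0→X13] = [T, T, T]
r3 m[φ0→X9] = [F, T, T]
r3 m[φ1→X13] = [T, T, F]
r3 m[φ1→X1] = [T, T, T]
r3 m[φ2→X12] = [T, F, T]
r3 m[φ3→X1] = [F, F, T]
r3 m[X12→φ0] = [T, F, T]
r3 m[X12→φ2] = [T, T, T]
r3 m[X13→φ0] = [T, T, F]
r3 m[X13→φ1] = [T, T, T]
r3 m[X1→φ1] = [F, F, T]
r3 m[X1→φ3] = [T, T, T]
r3 m[X9→φ0] = [T, T, T]
r4 m[φ0→X12] = [T, T, T]
r4 m[φ0→X13] = [T, T, T]
r4 m[φ0→X9] = [F, T, T]
r4 m[φ1→X13] = [T, T, F]
r4 m[φ1→X1] = [T, T, T]
r4 m[φ2→X12] = [T, F, T]
r4 m[φ3→X1] = [F, F, T]
r4 m[X12→φ0] = [T, F, T]
r4 m[X12→φ2] = [T, T, T]
r4 m[X13→φ0] = [T, T, F]
r4 m[X13→φ1] = [T, T, T]
r4 m[X1→φ1] = [F, F, T]
r4 m[X1→φ3] = [T, T, T]
r4 m[X9→φ0] = [T, T, T]
fixed point reached at round 4
b[X13] = ⊗ incoming = [T, T, F]

b[X13] = [T, T, F]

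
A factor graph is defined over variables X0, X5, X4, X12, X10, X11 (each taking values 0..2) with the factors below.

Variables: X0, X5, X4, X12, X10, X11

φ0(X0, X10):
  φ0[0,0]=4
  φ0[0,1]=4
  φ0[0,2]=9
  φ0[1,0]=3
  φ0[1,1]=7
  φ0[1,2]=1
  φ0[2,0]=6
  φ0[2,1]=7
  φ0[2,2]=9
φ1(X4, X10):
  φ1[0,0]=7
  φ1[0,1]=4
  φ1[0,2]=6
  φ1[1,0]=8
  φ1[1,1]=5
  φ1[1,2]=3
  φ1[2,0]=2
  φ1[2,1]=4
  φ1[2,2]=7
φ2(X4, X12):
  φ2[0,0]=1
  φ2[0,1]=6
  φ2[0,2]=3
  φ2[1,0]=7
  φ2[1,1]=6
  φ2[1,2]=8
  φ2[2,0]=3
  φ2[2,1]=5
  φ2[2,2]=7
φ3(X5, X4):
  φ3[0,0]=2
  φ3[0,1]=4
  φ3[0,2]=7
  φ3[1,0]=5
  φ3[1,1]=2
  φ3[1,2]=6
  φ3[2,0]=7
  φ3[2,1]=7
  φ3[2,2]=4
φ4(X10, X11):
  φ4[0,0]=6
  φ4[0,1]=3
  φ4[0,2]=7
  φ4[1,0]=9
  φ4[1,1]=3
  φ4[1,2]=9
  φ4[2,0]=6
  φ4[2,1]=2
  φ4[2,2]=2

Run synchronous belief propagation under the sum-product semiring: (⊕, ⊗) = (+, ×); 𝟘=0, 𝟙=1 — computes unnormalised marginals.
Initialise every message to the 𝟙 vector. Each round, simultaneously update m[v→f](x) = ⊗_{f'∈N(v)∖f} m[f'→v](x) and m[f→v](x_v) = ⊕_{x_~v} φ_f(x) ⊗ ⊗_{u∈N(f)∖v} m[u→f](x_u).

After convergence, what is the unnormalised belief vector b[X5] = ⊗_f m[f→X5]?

init: all messages = 𝟙 over 3 values
r1 m[φ0→X0] = [17, 11, 22]
r1 m[φ0→X10] = [13, 18, 19]
r1 m[φ1→X4] = [17, 16, 13]
r1 m[φ1→X10] = [17, 13, 16]
r1 m[φ2→X4] = [10, 21, 15]
r1 m[φ2→X12] = [11, 17, 18]
r1 m[φ3→X5] = [13, 13, 18]
r1 m[φ3→X4] = [14, 13, 17]
r1 m[φ4→X10] = [16, 21, 10]
r1 m[φ4→X11] = [21, 8, 18]
r1 m[X0→φ0] = [1, 1, 1]
r1 m[X5→φ3] = [1, 1, 1]
r1 m[X4→φ1] = [1, 1, 1]
r1 m[X4→φ2] = [1, 1, 1]
r1 m[X4→φ3] = [1, 1, 1]
r1 m[X12→φ2] = [1, 1, 1]
r1 m[X10→φ0] = [1, 1, 1]
r1 m[X10→φ1] = [1, 1, 1]
r1 m[X10→φ4] = [1, 1, 1]
r1 m[X11→φ4] = [1, 1, 1]
r2 m[φ0→X0] = [17, 11, 22]
r2 m[φ0→X10] = [13, 18, 19]
r2 m[φ1→X4] = [17, 16, 13]
r2 m[φ1→X10] = [17, 13, 16]
r2 m[φ2→X4] = [10, 21, 15]
r2 m[φ2→X12] = [11, 17, 18]
r2 m[φ3→X5] = [13, 13, 18]
r2 m[φ3→X4] = [14, 13, 17]
r2 m[φ4→X10] = [16, 21, 10]
r2 m[φ4→X11] = [21, 8, 18]
r2 m[X0→φ0] = [1, 1, 1]
r2 m[X5→φ3] = [1, 1, 1]
r2 m[X4→φ1] = [140, 273, 255]
r2 m[X4→φ2] = [238, 208, 221]
r2 m[X4→φ3] = [170, 336, 195]
r2 m[X12→φ2] = [1, 1, 1]
r2 m[X10→φ0] = [272, 273, 160]
r2 m[X10→φ1] = [208, 378, 190]
r2 m[X10→φ4] = [221, 234, 304]
r2 m[X11→φ4] = [1, 1, 1]
r3 m[φ0→X0] = [3620, 2887, 4983]
r3 m[φ0→X10] = [13, 18, 19]
r3 m[φ1→X4] = [4108, 4124, 3258]
r3 m[φ1→X10] = [3674, 2945, 3444]
r3 m[φ2→X4] = [10, 21, 15]
r3 m[φ2→X12] = [2357, 3781, 3925]
r3 m[φ3→X5] = [3049, 2692, 4322]
r3 m[φ3→X4] = [14, 13, 17]
r3 m[φ4→X10] = [16, 21, 10]
r3 m[φ4→X11] = [5256, 1973, 4261]
r3 m[X0→φ0] = [1, 1, 1]
r3 m[X5→φ3] = [1, 1, 1]
r3 m[X4→φ1] = [140, 273, 255]
r3 m[X4→φ2] = [238, 208, 221]
r3 m[X4→φ3] = [170, 336, 195]
r3 m[X12→φ2] = [1, 1, 1]
r3 m[X10→φ0] = [272, 273, 160]
r3 m[X10→φ1] = [208, 378, 190]
r3 m[X10→φ4] = [221, 234, 304]
r3 m[X11→φ4] = [1, 1, 1]
r4 m[φ0→X0] = [3620, 2887, 4983]
r4 m[φ0→X10] = [13, 18, 19]
r4 m[φ1→X4] = [4108, 4124, 3258]
r4 m[φ1→X10] = [3674, 2945, 3444]
r4 m[φ2→X4] = [10, 21, 15]
r4 m[φ2→X12] = [2357, 3781, 3925]
r4 m[φ3→X5] = [3049, 2692, 4322]
r4 m[φ3→X4] = [14, 13, 17]
r4 m[φ4→X10] = [16, 21, 10]
r4 m[φ4→X11] = [5256, 1973, 4261]
r4 m[X0→φ0] = [1, 1, 1]
r4 m[X5→φ3] = [1, 1, 1]
r4 m[X4→φ1] = [140, 273, 255]
r4 m[X4→φ2] = [57512, 53612, 55386]
r4 m[X4→φ3] = [41080, 86604, 48870]
r4 m[X12→φ2] = [1, 1, 1]
r4 m[X10→φ0] = [58784, 61845, 34440]
r4 m[X10→φ1] = [208, 378, 190]
r4 m[X10→φ4] = [47762, 53010, 65436]
r4 m[X11→φ4] = [1, 1, 1]
r5 m[φ0→X0] = [792476, 643707, 1095579]
r5 m[φ0→X10] = [13, 18, 19]
r5 m[φ1→X4] = [4108, 4124, 3258]
r5 m[φ1→X10] = [3674, 2945, 3444]
r5 m[φ2→X4] = [10, 21, 15]
r5 m[φ2→X12] = [598954, 943674, 989134]
r5 m[φ3→X5] = [770666, 671828, 1089268]
r5 m[φ3→X4] = [14, 13, 17]
r5 m[φ4→X10] = [16, 21, 10]
r5 m[φ4→X11] = [1156278, 433188, 942296]
r5 m[X0→φ0] = [1, 1, 1]
r5 m[X5→φ3] = [1, 1, 1]
r5 m[X4→φ1] = [140, 273, 255]
r5 m[X4→φ2] = [57512, 53612, 55386]
r5 m[X4→φ3] = [41080, 86604, 48870]
r5 m[X12→φ2] = [1, 1, 1]
r5 m[X10→φ0] = [58784, 61845, 34440]
r5 m[X10→φ1] = [208, 378, 190]
r5 m[X10→φ4] = [47762, 53010, 65436]
r5 m[X11→φ4] = [1, 1, 1]
r6 m[φ0→X0] = [792476, 643707, 1095579]
r6 m[φ0→X10] = [13, 18, 19]
r6 m[φ1→X4] = [4108, 4124, 3258]
r6 m[φ1→X10] = [3674, 2945, 3444]
r6 m[φ2→X4] = [10, 21, 15]
r6 m[φ2→X12] = [598954, 943674, 989134]
r6 m[φ3→X5] = [770666, 671828, 1089268]
r6 m[φ3→X4] = [14, 13, 17]
r6 m[φ4→X10] = [16, 21, 10]
r6 m[φ4→X11] = [1156278, 433188, 942296]
r6 m[X0→φ0] = [1, 1, 1]
r6 m[X5→φ3] = [1, 1, 1]
r6 m[X4→φ1] = [140, 273, 255]
r6 m[X4→φ2] = [57512, 53612, 55386]
r6 m[X4→φ3] = [41080, 86604, 48870]
r6 m[X12→φ2] = [1, 1, 1]
r6 m[X10→φ0] = [58784, 61845, 34440]
r6 m[X10→φ1] = [208, 378, 190]
r6 m[X10→φ4] = [47762, 53010, 65436]
r6 m[X11→φ4] = [1, 1, 1]
fixed point reached at round 6
b[X5] = ⊗ incoming = [770666, 671828, 1089268]

b[X5] = [770666, 671828, 1089268]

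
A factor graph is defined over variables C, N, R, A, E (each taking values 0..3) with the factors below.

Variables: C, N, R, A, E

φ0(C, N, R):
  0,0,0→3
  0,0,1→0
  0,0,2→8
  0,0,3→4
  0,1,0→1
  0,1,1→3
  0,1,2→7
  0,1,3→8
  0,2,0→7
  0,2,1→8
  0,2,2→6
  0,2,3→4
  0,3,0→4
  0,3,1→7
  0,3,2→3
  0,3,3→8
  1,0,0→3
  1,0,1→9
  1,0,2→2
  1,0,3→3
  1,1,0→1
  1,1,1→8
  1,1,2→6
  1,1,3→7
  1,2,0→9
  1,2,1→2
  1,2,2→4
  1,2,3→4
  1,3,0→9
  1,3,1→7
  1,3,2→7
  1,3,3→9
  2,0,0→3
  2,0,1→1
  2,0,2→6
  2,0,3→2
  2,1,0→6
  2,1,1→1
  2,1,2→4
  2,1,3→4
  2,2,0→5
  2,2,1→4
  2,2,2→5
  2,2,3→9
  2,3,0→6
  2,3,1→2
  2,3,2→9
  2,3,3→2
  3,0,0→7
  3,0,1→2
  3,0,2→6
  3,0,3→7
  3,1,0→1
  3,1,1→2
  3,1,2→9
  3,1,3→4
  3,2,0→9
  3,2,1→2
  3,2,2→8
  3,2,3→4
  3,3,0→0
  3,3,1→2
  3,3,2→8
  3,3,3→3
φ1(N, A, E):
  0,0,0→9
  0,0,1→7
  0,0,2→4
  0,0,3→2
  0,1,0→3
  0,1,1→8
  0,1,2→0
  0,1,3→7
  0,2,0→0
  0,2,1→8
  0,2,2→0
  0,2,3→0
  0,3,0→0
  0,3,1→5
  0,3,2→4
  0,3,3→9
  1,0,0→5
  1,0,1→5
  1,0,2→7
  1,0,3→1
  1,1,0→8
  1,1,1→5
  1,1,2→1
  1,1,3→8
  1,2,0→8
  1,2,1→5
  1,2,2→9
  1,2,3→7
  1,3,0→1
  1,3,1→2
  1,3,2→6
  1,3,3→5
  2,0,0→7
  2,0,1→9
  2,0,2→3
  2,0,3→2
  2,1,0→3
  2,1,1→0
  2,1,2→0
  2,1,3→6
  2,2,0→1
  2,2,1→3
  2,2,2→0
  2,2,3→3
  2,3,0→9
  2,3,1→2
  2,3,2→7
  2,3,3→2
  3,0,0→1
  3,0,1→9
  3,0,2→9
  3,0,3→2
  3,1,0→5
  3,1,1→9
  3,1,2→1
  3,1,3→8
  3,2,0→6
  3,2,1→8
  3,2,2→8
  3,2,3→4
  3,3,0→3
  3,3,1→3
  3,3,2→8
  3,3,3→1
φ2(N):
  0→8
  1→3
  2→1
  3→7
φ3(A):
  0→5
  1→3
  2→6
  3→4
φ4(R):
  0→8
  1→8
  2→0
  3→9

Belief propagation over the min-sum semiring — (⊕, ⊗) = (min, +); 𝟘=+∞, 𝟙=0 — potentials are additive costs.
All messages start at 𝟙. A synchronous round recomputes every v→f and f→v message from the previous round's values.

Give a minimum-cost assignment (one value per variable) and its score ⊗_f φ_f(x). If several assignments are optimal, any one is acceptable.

init: all messages = 𝟙 over 4 values
r1 m[φ0→C] = [0, 1, 1, 0]
r1 m[φ0→N] = [0, 1, 2, 0]
r1 m[φ0→R] = [0, 0, 2, 2]
r1 m[φ1→N] = [0, 1, 0, 1]
r1 m[φ1→A] = [1, 0, 0, 0]
r1 m[φ1→E] = [0, 0, 0, 0]
r1 m[φ2→N] = [8, 3, 1, 7]
r1 m[φ3→A] = [5, 3, 6, 4]
r1 m[φ4→R] = [8, 8, 0, 9]
r1 m[C→φ0] = [0, 0, 0, 0]
r1 m[N→φ0] = [0, 0, 0, 0]
r1 m[N→φ1] = [0, 0, 0, 0]
r1 m[N→φ2] = [0, 0, 0, 0]
r1 m[R→φ0] = [0, 0, 0, 0]
r1 m[R→φ4] = [0, 0, 0, 0]
r1 m[A→φ1] = [0, 0, 0, 0]
r1 m[A→φ3] = [0, 0, 0, 0]
r1 m[E→φ1] = [0, 0, 0, 0]
r2 m[φ0→C] = [0, 1, 1, 0]
r2 m[φ0→N] = [0, 1, 2, 0]
r2 m[φ0→R] = [0, 0, 2, 2]
r2 m[φ1→N] = [0, 1, 0, 1]
r2 m[φ1→A] = [1, 0, 0, 0]
r2 m[φ1→E] = [0, 0, 0, 0]
r2 m[φ2→N] = [8, 3, 1, 7]
r2 m[φ3→A] = [5, 3, 6, 4]
r2 m[φ4→R] = [8, 8, 0, 9]
r2 m[C→φ0] = [0, 0, 0, 0]
r2 m[N→φ0] = [8, 4, 1, 8]
r2 m[N→φ1] = [8, 4, 3, 7]
r2 m[N→φ2] = [0, 2, 2, 1]
r2 m[R→φ0] = [8, 8, 0, 9]
r2 m[R→φ4] = [0, 0, 2, 2]
r2 m[A→φ1] = [5, 3, 6, 4]
r2 m[A→φ3] = [1, 0, 0, 0]
r2 m[E→φ1] = [0, 0, 0, 0]
r3 m[φ0→C] = [7, 5, 6, 9]
r3 m[φ0→N] = [2, 4, 4, 3]
r3 m[φ0→R] = [5, 3, 5, 5]
r3 m[φ1→N] = [3, 4, 3, 4]
r3 m[φ1→A] = [5, 3, 3, 5]
r3 m[φ1→E] = [9, 6, 6, 9]
r3 m[φ2→N] = [8, 3, 1, 7]
r3 m[φ3→A] = [5, 3, 6, 4]
r3 m[φ4→R] = [8, 8, 0, 9]
r3 m[C→φ0] = [0, 0, 0, 0]
r3 m[N→φ0] = [8, 4, 1, 8]
r3 m[N→φ1] = [8, 4, 3, 7]
r3 m[N→φ2] = [0, 2, 2, 1]
r3 m[R→φ0] = [8, 8, 0, 9]
r3 m[R→φ4] = [0, 0, 2, 2]
r3 m[A→φ1] = [5, 3, 6, 4]
r3 m[A→φ3] = [1, 0, 0, 0]
r3 m[E→φ1] = [0, 0, 0, 0]
r4 m[φ0→C] = [7, 5, 6, 9]
r4 m[φ0→N] = [2, 4, 4, 3]
r4 m[φ0→R] = [5, 3, 5, 5]
r4 m[φ1→N] = [3, 4, 3, 4]
r4 m[φ1→A] = [5, 3, 3, 5]
r4 m[φ1→E] = [9, 6, 6, 9]
r4 m[φ2→N] = [8, 3, 1, 7]
r4 m[φ3→A] = [5, 3, 6, 4]
r4 m[φ4→R] = [8, 8, 0, 9]
r4 m[C→φ0] = [0, 0, 0, 0]
r4 m[N→φ0] = [11, 7, 4, 11]
r4 m[N→φ1] = [10, 7, 5, 10]
r4 m[N→φ2] = [5, 8, 7, 7]
r4 m[R→φ0] = [8, 8, 0, 9]
r4 m[R→φ4] = [5, 3, 5, 5]
r4 m[A→φ1] = [5, 3, 6, 4]
r4 m[A→φ3] = [5, 3, 3, 5]
r4 m[E→φ1] = [0, 0, 0, 0]
r5 m[φ0→C] = [10, 8, 9, 12]
r5 m[φ0→N] = [2, 4, 4, 3]
r5 m[φ0→R] = [8, 6, 8, 8]
r5 m[φ1→N] = [3, 4, 3, 4]
r5 m[φ1→A] = [7, 5, 5, 7]
r5 m[φ1→E] = [11, 8, 8, 11]
r5 m[φ2→N] = [8, 3, 1, 7]
r5 m[φ3→A] = [5, 3, 6, 4]
r5 m[φ4→R] = [8, 8, 0, 9]
r5 m[C→φ0] = [0, 0, 0, 0]
r5 m[N→φ0] = [11, 7, 4, 11]
r5 m[N→φ1] = [10, 7, 5, 10]
r5 m[N→φ2] = [5, 8, 7, 7]
r5 m[R→φ0] = [8, 8, 0, 9]
r5 m[R→φ4] = [5, 3, 5, 5]
r5 m[A→φ1] = [5, 3, 6, 4]
r5 m[A→φ3] = [5, 3, 3, 5]
r5 m[E→φ1] = [0, 0, 0, 0]
r6 m[φ0→C] = [10, 8, 9, 12]
r6 m[φ0→N] = [2, 4, 4, 3]
r6 m[φ0→R] = [8, 6, 8, 8]
r6 m[φ1→N] = [3, 4, 3, 4]
r6 m[φ1→A] = [7, 5, 5, 7]
r6 m[φ1→E] = [11, 8, 8, 11]
r6 m[φ2→N] = [8, 3, 1, 7]
r6 m[φ3→A] = [5, 3, 6, 4]
r6 m[φ4→R] = [8, 8, 0, 9]
r6 m[C→φ0] = [0, 0, 0, 0]
r6 m[N→φ0] = [11, 7, 4, 11]
r6 m[N→φ1] = [10, 7, 5, 10]
r6 m[N→φ2] = [5, 8, 7, 7]
r6 m[R→φ0] = [8, 8, 0, 9]
r6 m[R→φ4] = [8, 6, 8, 8]
r6 m[A→φ1] = [5, 3, 6, 4]
r6 m[A→φ3] = [7, 5, 5, 7]
r6 m[E→φ1] = [0, 0, 0, 0]
r7 m[φ0→C] = [10, 8, 9, 12]
r7 m[φ0→N] = [2, 4, 4, 3]
r7 m[φ0→R] = [8, 6, 8, 8]
r7 m[φ1→N] = [3, 4, 3, 4]
r7 m[φ1→A] = [7, 5, 5, 7]
r7 m[φ1→E] = [11, 8, 8, 11]
r7 m[φ2→N] = [8, 3, 1, 7]
r7 m[φ3→A] = [5, 3, 6, 4]
r7 m[φ4→R] = [8, 8, 0, 9]
r7 m[C→φ0] = [0, 0, 0, 0]
r7 m[N→φ0] = [11, 7, 4, 11]
r7 m[N→φ1] = [10, 7, 5, 10]
r7 m[N→φ2] = [5, 8, 7, 7]
r7 m[R→φ0] = [8, 8, 0, 9]
r7 m[R→φ4] = [8, 6, 8, 8]
r7 m[A→φ1] = [5, 3, 6, 4]
r7 m[A→φ3] = [7, 5, 5, 7]
r7 m[E→φ1] = [0, 0, 0, 0]
fixed point reached at round 7
traceback from C: (C=1, N=2, R=2, A=1, E=1), score=8

assignment: (C=1, N=2, R=2, A=1, E=1); score = 8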